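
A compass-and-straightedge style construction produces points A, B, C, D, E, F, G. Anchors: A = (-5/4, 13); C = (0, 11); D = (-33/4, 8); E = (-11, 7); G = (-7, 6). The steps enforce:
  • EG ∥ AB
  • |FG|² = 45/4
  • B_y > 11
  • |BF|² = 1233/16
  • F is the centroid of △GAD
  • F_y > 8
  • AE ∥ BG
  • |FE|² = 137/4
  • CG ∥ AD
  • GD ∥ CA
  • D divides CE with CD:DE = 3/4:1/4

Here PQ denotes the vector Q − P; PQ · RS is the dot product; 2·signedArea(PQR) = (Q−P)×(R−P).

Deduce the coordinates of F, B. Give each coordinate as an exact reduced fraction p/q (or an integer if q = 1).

B = (11/4, 12)
F = (-11/2, 9)

1. F_x = -11/2  [F is the centroid of △GAD]
2. F_y = 9  [F is the centroid of △GAD]
   → F = (-11/2, 9)
3. B_x = 11/4  [AE ∥ BG ∩ EG ∥ AB]
4. B_y = 12  [AE ∥ BG ∩ EG ∥ AB]
   → B = (11/4, 12)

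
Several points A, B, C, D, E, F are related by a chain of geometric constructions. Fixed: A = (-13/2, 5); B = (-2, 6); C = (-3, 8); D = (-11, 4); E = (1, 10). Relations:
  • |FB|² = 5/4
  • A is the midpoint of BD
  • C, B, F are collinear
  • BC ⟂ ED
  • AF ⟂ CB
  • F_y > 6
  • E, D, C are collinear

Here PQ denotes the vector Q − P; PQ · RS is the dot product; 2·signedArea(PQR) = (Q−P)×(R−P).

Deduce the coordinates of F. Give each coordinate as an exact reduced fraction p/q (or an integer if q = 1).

F = (-5/2, 7)

1. F_x = -5/2  [C, B, F are collinear ∩ AF ⟂ CB]
2. F_y = 7  [C, B, F are collinear ∩ AF ⟂ CB]
   → F = (-5/2, 7)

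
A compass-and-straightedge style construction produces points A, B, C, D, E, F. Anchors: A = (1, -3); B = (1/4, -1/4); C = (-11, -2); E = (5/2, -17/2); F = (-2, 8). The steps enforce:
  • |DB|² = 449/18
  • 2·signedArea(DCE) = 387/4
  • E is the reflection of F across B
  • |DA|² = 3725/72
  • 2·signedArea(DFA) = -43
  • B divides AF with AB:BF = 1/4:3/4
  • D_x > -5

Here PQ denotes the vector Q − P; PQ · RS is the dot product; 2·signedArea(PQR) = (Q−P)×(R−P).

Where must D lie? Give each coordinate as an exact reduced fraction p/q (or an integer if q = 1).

D = (-17/4, 23/12)

1. D_x = -17/4  [2·signedArea(DCE) = 387/4 ∩ 2·signedArea(DFA) = -43]
2. D_y = 23/12  [2·signedArea(DCE) = 387/4 ∩ 2·signedArea(DFA) = -43]
   → D = (-17/4, 23/12)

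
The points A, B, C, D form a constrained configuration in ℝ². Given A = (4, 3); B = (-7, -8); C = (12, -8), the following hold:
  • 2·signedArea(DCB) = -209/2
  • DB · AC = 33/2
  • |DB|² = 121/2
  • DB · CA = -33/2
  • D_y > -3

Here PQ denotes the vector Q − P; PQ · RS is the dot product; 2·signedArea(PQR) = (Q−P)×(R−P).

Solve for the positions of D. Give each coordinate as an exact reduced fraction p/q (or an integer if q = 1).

1. D_x = -3/2  [2·signedArea(DCB) = -209/2 ∩ DB · AC = 33/2]
2. D_y = -5/2  [2·signedArea(DCB) = -209/2 ∩ DB · AC = 33/2]
   → D = (-3/2, -5/2)

D = (-3/2, -5/2)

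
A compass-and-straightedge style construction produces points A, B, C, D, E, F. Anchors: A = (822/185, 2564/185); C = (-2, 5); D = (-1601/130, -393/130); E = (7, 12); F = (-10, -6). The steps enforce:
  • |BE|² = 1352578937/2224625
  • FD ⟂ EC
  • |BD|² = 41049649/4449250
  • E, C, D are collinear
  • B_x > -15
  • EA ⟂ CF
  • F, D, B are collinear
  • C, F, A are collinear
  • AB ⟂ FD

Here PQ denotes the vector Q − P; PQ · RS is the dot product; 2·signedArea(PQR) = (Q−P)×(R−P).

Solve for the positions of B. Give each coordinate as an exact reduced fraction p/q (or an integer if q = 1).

B = (-170517/12025, -7521/12025)

1. B_x = -170517/12025  [F, D, B are collinear ∩ AB ⟂ FD]
2. B_y = -7521/12025  [F, D, B are collinear ∩ AB ⟂ FD]
   → B = (-170517/12025, -7521/12025)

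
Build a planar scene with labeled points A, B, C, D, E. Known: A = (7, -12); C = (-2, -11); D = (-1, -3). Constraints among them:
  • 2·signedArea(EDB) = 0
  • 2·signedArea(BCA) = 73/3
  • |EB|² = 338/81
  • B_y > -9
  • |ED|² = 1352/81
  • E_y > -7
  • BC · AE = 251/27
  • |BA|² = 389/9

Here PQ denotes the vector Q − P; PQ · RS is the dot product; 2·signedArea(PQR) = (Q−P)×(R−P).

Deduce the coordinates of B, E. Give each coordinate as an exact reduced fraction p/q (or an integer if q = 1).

B = (4/3, -26/3)
E = (5/9, -61/9)

1. B_x = 4/3  [line 1·x + 9·y + 230/3 = 0 ∩ |BA|² = 389/9]
2. B_y = -26/3  [line 1·x + 9·y + 230/3 = 0 ∩ |BA|² = 389/9]
   → B = (4/3, -26/3)
3. E_x = 5/9  [2·signedArea(EDB) = 0 ∩ BC · AE = 251/27]
4. E_y = -61/9  [2·signedArea(EDB) = 0 ∩ BC · AE = 251/27]
   → E = (5/9, -61/9)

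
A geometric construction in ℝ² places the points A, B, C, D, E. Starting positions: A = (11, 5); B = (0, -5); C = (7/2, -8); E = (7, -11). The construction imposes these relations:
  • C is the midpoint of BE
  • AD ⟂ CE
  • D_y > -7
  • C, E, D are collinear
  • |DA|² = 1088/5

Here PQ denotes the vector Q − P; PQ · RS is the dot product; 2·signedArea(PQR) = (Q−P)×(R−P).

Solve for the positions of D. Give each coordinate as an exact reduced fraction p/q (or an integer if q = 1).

D = (7/5, -31/5)

1. D_x = 7/5  [C, E, D are collinear ∩ AD ⟂ CE]
2. D_y = -31/5  [C, E, D are collinear ∩ AD ⟂ CE]
   → D = (7/5, -31/5)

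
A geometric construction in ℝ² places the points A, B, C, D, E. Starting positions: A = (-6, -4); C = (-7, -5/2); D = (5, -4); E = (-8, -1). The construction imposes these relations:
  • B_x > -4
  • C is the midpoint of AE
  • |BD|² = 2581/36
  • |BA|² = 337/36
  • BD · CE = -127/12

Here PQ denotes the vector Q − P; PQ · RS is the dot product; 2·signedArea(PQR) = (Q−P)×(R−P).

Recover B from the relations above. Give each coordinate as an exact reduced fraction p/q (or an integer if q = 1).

1. B_x = -10/3  [line 1·x + -3/2·y + -5/12 = 0 ∩ |BA|² = 337/36]
2. B_y = -5/2  [line 1·x + -3/2·y + -5/12 = 0 ∩ |BA|² = 337/36]
   → B = (-10/3, -5/2)

B = (-10/3, -5/2)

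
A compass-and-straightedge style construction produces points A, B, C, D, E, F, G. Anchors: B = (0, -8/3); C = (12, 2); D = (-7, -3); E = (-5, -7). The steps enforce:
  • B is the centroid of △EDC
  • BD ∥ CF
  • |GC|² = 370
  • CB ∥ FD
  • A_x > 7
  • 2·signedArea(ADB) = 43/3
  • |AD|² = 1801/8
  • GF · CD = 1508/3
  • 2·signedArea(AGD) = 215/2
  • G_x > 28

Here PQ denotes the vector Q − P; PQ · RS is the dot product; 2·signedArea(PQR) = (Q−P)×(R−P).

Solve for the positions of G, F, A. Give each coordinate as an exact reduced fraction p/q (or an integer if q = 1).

1. F_x = 5  [CB ∥ FD ∩ BD ∥ CF]
2. F_y = 5/3  [CB ∥ FD ∩ BD ∥ CF]
   → F = (5, 5/3)
3. A_x = 31/4  [line -1/3·x + 7·y + 13/3 = 0 ∩ |AD|² = 1801/8]
4. A_y = -1/4  [line -1/3·x + 7·y + 13/3 = 0 ∩ |AD|² = 1801/8]
   → A = (31/4, -1/4)
5. G_x = 29  [GF · CD = 1508/3 ∩ 2·signedArea(AGD) = 215/2]
6. G_y = 11  [GF · CD = 1508/3 ∩ 2·signedArea(AGD) = 215/2]
   → G = (29, 11)

A = (31/4, -1/4)
F = (5, 5/3)
G = (29, 11)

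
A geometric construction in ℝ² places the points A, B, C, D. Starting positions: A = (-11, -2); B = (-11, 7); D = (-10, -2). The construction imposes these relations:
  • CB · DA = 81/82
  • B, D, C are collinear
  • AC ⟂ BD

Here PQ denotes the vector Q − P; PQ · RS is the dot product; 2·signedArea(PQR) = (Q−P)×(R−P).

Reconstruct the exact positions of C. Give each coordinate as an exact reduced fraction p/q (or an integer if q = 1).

C = (-821/82, -155/82)

1. C_x = -821/82  [B, D, C are collinear ∩ AC ⟂ BD]
2. C_y = -155/82  [B, D, C are collinear ∩ AC ⟂ BD]
   → C = (-821/82, -155/82)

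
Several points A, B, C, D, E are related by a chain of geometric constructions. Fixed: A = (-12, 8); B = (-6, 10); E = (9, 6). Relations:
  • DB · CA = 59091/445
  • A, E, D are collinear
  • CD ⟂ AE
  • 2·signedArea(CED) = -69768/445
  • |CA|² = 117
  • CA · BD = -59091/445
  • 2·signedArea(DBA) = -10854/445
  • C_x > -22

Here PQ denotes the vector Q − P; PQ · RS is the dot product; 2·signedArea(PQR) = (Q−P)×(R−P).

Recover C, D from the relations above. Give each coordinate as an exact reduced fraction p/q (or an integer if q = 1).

1. D_x = -9561/445  [A, E, D are collinear ∩ 2·signedArea(DBA) = -10854/445]
2. D_y = 3962/445  [A, E, D are collinear ∩ 2·signedArea(DBA) = -10854/445]
   → D = (-9561/445, 3962/445)
3. C_x = -21  [CA · BD = -59091/445 ∩ CD ⟂ AE]
4. C_y = 14  [CA · BD = -59091/445 ∩ CD ⟂ AE]
   → C = (-21, 14)

C = (-21, 14)
D = (-9561/445, 3962/445)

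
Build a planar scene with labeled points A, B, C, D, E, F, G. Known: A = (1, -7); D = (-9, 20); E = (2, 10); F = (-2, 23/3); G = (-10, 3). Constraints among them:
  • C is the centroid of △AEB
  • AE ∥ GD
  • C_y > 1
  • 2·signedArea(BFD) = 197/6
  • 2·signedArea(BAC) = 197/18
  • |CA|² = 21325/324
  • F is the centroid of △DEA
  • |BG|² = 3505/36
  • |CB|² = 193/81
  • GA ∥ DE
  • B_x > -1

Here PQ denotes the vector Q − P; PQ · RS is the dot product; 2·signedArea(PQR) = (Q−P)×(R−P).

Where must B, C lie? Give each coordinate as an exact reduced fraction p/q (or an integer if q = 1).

B = (-1/2, 1/3)
C = (5/6, 10/9)

1. B_x = -1/2  [line -37/3·x + -7·y + -23/6 = 0 ∩ |BG|² = 3505/36]
2. B_y = 1/3  [line -37/3·x + -7·y + -23/6 = 0 ∩ |BG|² = 3505/36]
   → B = (-1/2, 1/3)
3. C_x = 5/6  [2·signedArea(BAC) = 197/18 ∩ C is the centroid of △AEB]
4. C_y = 10/9  [2·signedArea(BAC) = 197/18 ∩ C is the centroid of △AEB]
   → C = (5/6, 10/9)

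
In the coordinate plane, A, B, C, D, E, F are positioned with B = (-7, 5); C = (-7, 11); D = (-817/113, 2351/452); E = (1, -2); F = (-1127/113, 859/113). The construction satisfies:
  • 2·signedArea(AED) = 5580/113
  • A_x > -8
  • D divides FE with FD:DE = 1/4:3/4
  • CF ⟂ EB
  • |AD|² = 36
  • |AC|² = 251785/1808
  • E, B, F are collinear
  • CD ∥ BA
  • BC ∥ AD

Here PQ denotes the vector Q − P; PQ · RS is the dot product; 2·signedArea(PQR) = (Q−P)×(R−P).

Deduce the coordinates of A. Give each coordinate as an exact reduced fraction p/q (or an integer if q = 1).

1. A_x = -817/113  [BC ∥ AD ∩ CD ∥ BA]
2. A_y = -361/452  [BC ∥ AD ∩ CD ∥ BA]
   → A = (-817/113, -361/452)

A = (-817/113, -361/452)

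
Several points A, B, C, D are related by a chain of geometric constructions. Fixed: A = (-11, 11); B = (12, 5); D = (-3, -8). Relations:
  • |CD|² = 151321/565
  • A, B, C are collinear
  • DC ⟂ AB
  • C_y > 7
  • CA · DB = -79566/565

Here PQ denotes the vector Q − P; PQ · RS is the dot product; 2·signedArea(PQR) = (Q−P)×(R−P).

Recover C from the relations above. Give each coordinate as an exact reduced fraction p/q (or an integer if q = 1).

1. C_x = 639/565  [A, B, C are collinear ∩ DC ⟂ AB]
2. C_y = 4427/565  [A, B, C are collinear ∩ DC ⟂ AB]
   → C = (639/565, 4427/565)

C = (639/565, 4427/565)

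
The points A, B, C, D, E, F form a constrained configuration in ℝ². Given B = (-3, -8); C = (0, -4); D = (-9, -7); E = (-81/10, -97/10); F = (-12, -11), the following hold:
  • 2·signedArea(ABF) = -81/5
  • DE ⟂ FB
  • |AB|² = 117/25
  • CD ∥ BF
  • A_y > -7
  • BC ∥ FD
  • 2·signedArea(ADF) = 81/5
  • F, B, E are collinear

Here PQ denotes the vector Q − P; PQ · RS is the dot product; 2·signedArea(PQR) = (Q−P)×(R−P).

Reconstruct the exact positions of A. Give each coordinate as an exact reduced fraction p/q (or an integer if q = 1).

1. A_x = -24/5  [2·signedArea(ADF) = 81/5 ∩ 2·signedArea(ABF) = -81/5]
2. A_y = -34/5  [2·signedArea(ADF) = 81/5 ∩ 2·signedArea(ABF) = -81/5]
   → A = (-24/5, -34/5)

A = (-24/5, -34/5)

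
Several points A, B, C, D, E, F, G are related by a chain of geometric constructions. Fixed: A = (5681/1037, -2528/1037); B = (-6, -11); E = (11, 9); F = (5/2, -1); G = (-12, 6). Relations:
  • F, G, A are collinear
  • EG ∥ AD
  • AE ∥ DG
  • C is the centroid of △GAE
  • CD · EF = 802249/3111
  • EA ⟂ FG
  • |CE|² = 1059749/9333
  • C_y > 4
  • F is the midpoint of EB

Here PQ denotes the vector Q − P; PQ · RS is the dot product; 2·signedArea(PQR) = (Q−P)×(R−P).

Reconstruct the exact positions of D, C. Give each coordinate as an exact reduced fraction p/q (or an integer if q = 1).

1. D_x = -18170/1037  [AE ∥ DG ∩ EG ∥ AD]
2. D_y = -5639/1037  [AE ∥ DG ∩ EG ∥ AD]
   → D = (-18170/1037, -5639/1037)
3. C_x = 1548/1037  [C is the centroid of △GAE]
4. C_y = 13027/3111  [C is the centroid of △GAE]
   → C = (1548/1037, 13027/3111)

C = (1548/1037, 13027/3111)
D = (-18170/1037, -5639/1037)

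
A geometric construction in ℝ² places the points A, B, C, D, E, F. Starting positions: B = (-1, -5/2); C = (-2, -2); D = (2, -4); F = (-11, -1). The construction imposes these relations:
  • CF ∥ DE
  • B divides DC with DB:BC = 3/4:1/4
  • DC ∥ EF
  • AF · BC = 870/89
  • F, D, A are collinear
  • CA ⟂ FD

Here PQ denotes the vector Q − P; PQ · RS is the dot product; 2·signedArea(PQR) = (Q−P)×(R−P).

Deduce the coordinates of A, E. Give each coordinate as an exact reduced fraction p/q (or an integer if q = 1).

1. A_x = -199/89  [F, D, A are collinear ∩ CA ⟂ FD]
2. A_y = -269/89  [F, D, A are collinear ∩ CA ⟂ FD]
   → A = (-199/89, -269/89)
3. E_x = -7  [DC ∥ EF ∩ CF ∥ DE]
4. E_y = -3  [DC ∥ EF ∩ CF ∥ DE]
   → E = (-7, -3)

A = (-199/89, -269/89)
E = (-7, -3)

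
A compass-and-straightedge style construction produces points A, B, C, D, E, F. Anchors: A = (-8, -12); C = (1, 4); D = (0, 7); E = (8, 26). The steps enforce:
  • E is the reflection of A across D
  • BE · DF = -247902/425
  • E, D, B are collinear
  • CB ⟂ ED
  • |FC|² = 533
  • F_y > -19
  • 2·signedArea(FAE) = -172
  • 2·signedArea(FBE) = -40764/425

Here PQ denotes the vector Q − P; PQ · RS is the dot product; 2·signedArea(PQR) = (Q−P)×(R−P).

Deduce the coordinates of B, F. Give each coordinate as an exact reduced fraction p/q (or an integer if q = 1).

B = (-392/425, 2044/425)
F = (-6, -18)

1. B_x = -392/425  [E, D, B are collinear ∩ CB ⟂ ED]
2. B_y = 2044/425  [E, D, B are collinear ∩ CB ⟂ ED]
   → B = (-392/425, 2044/425)
3. F_x = -6  [2·signedArea(FAE) = -172 ∩ BE · DF = -247902/425]
4. F_y = -18  [2·signedArea(FAE) = -172 ∩ BE · DF = -247902/425]
   → F = (-6, -18)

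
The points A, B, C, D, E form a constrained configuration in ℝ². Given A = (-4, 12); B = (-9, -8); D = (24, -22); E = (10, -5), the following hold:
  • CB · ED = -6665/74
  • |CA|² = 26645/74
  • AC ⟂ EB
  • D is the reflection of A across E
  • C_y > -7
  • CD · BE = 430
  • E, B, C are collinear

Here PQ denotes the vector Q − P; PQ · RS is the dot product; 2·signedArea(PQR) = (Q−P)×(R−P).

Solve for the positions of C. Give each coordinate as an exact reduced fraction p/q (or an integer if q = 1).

1. C_x = -77/74  [E, B, C are collinear ∩ AC ⟂ EB]
2. C_y = -499/74  [E, B, C are collinear ∩ AC ⟂ EB]
   → C = (-77/74, -499/74)

C = (-77/74, -499/74)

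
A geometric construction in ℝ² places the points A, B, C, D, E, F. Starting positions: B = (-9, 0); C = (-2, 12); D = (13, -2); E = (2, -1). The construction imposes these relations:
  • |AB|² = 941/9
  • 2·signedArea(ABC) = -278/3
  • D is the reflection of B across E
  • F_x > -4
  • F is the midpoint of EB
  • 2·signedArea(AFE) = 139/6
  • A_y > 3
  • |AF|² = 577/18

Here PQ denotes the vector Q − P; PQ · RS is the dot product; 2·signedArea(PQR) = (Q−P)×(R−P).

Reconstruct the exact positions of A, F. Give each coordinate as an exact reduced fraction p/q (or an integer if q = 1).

A = (2/3, 10/3)
F = (-7/2, -1/2)

1. A_x = 2/3  [line -12·x + 7·y + -46/3 = 0 ∩ |AB|² = 941/9]
2. A_y = 10/3  [line -12·x + 7·y + -46/3 = 0 ∩ |AB|² = 941/9]
   → A = (2/3, 10/3)
3. F_x = -7/2  [F is the midpoint of EB]
4. F_y = -1/2  [F is the midpoint of EB]
   → F = (-7/2, -1/2)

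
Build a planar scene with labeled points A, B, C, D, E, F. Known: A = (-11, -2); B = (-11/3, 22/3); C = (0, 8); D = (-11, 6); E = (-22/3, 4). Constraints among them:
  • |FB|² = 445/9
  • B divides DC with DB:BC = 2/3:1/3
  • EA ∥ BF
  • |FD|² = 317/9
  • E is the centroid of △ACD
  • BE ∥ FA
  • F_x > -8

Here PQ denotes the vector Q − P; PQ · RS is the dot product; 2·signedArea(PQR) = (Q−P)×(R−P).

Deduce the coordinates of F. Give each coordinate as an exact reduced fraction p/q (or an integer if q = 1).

1. F_x = -22/3  [BE ∥ FA ∩ EA ∥ BF]
2. F_y = 4/3  [BE ∥ FA ∩ EA ∥ BF]
   → F = (-22/3, 4/3)

F = (-22/3, 4/3)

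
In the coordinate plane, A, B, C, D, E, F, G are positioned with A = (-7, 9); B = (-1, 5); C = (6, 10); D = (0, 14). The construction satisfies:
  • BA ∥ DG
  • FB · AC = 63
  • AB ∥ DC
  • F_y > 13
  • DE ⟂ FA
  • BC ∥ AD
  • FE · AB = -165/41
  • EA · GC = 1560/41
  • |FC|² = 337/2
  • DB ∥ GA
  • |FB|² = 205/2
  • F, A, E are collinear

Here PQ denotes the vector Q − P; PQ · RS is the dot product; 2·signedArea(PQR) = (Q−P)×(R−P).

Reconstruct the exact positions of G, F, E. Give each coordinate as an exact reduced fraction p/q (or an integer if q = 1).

E = (-261/41, 603/41)
F = (-13/2, 27/2)
G = (-6, 18)

1. G_x = -6  [DB ∥ GA ∩ BA ∥ DG]
2. G_y = 18  [DB ∥ GA ∩ BA ∥ DG]
   → G = (-6, 18)
3. F_x = -13/2  [line -13·x + -1·y + -71 = 0 ∩ |FB|² = 205/2]
4. F_y = 27/2  [line -13·x + -1·y + -71 = 0 ∩ |FB|² = 205/2]
   → F = (-13/2, 27/2)
5. E_x = -261/41  [F, A, E are collinear ∩ DE ⟂ FA]
6. E_y = 603/41  [F, A, E are collinear ∩ DE ⟂ FA]
   → E = (-261/41, 603/41)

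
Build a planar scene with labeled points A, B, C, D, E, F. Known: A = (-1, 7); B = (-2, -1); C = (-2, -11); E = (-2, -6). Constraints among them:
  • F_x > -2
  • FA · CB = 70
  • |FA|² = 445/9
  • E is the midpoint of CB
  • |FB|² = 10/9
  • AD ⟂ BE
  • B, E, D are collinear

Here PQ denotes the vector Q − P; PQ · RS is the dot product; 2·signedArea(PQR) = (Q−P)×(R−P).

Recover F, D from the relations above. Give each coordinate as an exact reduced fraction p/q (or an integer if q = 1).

1. F_y = 0  [FA · CB = 70]
2. F_x = -5/3  [|FB|² = 10/9]
   → F = (-5/3, 0)
3. D_x = -2  [B, E, D are collinear ∩ AD ⟂ BE]
4. D_y = 7  [B, E, D are collinear ∩ AD ⟂ BE]
   → D = (-2, 7)

D = (-2, 7)
F = (-5/3, 0)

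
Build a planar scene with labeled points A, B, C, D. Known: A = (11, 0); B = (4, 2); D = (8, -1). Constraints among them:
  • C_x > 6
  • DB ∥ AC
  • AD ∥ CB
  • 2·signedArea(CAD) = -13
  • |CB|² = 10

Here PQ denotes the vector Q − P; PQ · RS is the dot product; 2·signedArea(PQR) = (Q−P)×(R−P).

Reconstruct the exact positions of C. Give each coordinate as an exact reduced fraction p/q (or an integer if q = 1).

1. C_x = 7  [AD ∥ CB ∩ DB ∥ AC]
2. C_y = 3  [AD ∥ CB ∩ DB ∥ AC]
   → C = (7, 3)

C = (7, 3)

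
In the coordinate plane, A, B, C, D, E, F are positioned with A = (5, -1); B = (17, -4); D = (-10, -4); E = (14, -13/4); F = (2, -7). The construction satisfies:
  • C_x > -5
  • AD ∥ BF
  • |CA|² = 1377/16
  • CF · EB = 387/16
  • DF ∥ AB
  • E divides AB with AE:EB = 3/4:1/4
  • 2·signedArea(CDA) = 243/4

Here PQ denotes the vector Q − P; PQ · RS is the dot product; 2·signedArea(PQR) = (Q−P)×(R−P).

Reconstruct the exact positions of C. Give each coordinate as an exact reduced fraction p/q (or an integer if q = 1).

C = (-4, 5/4)

1. C_x = -4  [2·signedArea(CDA) = 243/4 ∩ CF · EB = 387/16]
2. C_y = 5/4  [2·signedArea(CDA) = 243/4 ∩ CF · EB = 387/16]
   → C = (-4, 5/4)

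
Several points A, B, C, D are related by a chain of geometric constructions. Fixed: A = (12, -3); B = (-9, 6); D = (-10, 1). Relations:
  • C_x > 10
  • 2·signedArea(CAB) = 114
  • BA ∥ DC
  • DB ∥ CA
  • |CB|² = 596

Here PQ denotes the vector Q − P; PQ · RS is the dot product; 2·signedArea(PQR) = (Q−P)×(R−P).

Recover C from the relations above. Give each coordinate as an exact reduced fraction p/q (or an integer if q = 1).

C = (11, -8)

1. C_x = 11  [DB ∥ CA ∩ BA ∥ DC]
2. C_y = -8  [DB ∥ CA ∩ BA ∥ DC]
   → C = (11, -8)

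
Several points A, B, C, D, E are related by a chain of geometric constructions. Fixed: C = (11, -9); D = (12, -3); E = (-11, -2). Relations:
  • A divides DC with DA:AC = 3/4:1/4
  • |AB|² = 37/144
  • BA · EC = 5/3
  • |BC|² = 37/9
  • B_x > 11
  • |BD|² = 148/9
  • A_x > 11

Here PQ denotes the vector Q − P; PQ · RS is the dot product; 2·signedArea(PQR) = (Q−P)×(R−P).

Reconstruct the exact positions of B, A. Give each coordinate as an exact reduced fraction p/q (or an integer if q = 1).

A = (45/4, -15/2)
B = (34/3, -7)

1. A_x = 45/4  [A divides DC with DA:AC = 3/4:1/4]
2. A_y = -15/2  [A divides DC with DA:AC = 3/4:1/4]
   → A = (45/4, -15/2)
3. B_x = 34/3  [line -22·x + 7·y + 895/3 = 0 ∩ |BC|² = 37/9]
4. B_y = -7  [line -22·x + 7·y + 895/3 = 0 ∩ |BC|² = 37/9]
   → B = (34/3, -7)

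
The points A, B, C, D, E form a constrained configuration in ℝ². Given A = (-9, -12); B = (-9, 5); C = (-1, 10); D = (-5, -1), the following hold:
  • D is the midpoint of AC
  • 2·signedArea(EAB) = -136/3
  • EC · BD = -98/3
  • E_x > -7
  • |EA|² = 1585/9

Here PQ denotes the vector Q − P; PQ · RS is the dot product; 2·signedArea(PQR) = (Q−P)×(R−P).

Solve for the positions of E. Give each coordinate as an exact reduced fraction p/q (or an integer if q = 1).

1. E_x = -19/3  [2·signedArea(EAB) = -136/3 ∩ EC · BD = -98/3]
2. E_y = 1  [2·signedArea(EAB) = -136/3 ∩ EC · BD = -98/3]
   → E = (-19/3, 1)

E = (-19/3, 1)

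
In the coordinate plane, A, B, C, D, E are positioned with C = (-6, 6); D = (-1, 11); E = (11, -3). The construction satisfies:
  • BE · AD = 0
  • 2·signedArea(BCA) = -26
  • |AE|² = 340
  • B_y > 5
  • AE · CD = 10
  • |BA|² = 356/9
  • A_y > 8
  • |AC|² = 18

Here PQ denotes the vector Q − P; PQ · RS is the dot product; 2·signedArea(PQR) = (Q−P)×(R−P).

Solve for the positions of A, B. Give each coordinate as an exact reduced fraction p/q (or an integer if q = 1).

A = (-3, 9)
B = (7/3, 17/3)

1. A_x = -3  [line -5·x + -5·y + 30 = 0 ∩ |AC|² = 18]
2. A_y = 9  [line -5·x + -5·y + 30 = 0 ∩ |AC|² = 18]
   → A = (-3, 9)
3. B_x = 7/3  [BE · AD = 0 ∩ 2·signedArea(BCA) = -26]
4. B_y = 17/3  [BE · AD = 0 ∩ 2·signedArea(BCA) = -26]
   → B = (7/3, 17/3)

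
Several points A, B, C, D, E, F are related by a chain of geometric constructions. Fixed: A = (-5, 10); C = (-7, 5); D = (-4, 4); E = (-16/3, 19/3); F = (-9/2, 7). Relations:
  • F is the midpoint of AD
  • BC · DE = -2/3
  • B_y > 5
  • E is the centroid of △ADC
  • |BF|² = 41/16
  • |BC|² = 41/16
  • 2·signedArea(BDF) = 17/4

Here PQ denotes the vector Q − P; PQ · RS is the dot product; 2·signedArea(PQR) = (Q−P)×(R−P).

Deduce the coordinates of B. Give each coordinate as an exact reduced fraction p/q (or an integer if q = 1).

1. B_x = -23/4  [BC · DE = -2/3 ∩ 2·signedArea(BDF) = 17/4]
2. B_y = 6  [BC · DE = -2/3 ∩ 2·signedArea(BDF) = 17/4]
   → B = (-23/4, 6)

B = (-23/4, 6)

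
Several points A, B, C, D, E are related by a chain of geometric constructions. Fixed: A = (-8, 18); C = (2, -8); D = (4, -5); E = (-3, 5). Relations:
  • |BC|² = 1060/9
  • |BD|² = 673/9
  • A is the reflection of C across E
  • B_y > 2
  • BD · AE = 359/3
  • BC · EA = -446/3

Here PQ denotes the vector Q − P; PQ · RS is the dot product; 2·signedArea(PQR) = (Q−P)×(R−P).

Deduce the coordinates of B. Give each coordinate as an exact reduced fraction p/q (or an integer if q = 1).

1. B_x = 0  [line -5·x + 13·y + -104/3 = 0 ∩ |BC|² = 1060/9]
2. B_y = 8/3  [line -5·x + 13·y + -104/3 = 0 ∩ |BC|² = 1060/9]
   → B = (0, 8/3)

B = (0, 8/3)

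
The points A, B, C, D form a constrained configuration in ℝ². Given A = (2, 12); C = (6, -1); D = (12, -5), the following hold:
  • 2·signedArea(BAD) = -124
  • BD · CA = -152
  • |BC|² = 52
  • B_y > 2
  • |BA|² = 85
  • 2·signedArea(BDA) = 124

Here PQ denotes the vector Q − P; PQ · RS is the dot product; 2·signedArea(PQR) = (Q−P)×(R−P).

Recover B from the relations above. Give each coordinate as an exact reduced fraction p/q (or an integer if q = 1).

1. B_x = 0  [2·signedArea(BAD) = -124 ∩ BD · CA = -152]
2. B_y = 3  [2·signedArea(BAD) = -124 ∩ BD · CA = -152]
   → B = (0, 3)

B = (0, 3)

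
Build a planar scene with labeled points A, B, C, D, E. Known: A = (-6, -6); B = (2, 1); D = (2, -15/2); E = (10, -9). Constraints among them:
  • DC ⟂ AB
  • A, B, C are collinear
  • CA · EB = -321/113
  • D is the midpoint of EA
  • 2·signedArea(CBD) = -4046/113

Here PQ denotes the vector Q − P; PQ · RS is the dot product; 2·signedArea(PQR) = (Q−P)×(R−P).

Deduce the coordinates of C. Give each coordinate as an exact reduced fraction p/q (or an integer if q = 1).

C = (-250/113, -607/226)

1. C_x = -250/113  [A, B, C are collinear ∩ DC ⟂ AB]
2. C_y = -607/226  [A, B, C are collinear ∩ DC ⟂ AB]
   → C = (-250/113, -607/226)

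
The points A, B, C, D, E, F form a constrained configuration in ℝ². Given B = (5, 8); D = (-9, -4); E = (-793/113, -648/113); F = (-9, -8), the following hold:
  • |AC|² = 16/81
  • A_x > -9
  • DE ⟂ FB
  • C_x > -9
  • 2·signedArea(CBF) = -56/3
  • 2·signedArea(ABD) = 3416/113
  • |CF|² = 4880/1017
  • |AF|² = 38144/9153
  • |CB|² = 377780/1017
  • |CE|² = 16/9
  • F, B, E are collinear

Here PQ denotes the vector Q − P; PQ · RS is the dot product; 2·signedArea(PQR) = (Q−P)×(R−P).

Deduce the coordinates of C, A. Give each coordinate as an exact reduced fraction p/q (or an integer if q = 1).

A = (-8929/1017, -2024/339)
C = (-2827/339, -668/113)

1. C_x = -2827/339  [line 16·x + -14·y + 152/3 = 0 ∩ |CF|² = 4880/1017]
2. C_y = -668/113  [line 16·x + -14·y + 152/3 = 0 ∩ |CF|² = 4880/1017]
   → C = (-2827/339, -668/113)
3. A_x = -8929/1017  [line 12·x + -14·y + 2460/113 = 0 ∩ |AF|² = 38144/9153]
4. A_y = -2024/339  [line 12·x + -14·y + 2460/113 = 0 ∩ |AF|² = 38144/9153]
   → A = (-8929/1017, -2024/339)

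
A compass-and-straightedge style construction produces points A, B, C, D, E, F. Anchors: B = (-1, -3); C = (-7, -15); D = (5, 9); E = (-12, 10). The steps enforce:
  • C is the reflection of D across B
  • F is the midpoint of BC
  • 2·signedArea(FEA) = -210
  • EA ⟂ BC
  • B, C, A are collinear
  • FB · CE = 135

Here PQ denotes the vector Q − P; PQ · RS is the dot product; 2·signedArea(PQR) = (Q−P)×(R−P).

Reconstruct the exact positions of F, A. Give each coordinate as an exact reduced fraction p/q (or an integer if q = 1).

1. F_x = -4  [F is the midpoint of BC]
2. F_y = -9  [F is the midpoint of BC]
   → F = (-4, -9)
3. A_x = 2  [B, C, A are collinear ∩ EA ⟂ BC]
4. A_y = 3  [B, C, A are collinear ∩ EA ⟂ BC]
   → A = (2, 3)

A = (2, 3)
F = (-4, -9)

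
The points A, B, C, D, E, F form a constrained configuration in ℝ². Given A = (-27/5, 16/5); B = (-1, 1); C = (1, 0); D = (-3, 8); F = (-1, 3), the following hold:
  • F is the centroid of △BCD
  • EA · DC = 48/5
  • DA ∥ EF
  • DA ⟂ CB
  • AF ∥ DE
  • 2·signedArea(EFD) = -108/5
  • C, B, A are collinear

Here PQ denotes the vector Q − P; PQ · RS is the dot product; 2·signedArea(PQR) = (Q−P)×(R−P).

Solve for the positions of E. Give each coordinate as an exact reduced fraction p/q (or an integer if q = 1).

1. E_x = 7/5  [DA ∥ EF ∩ AF ∥ DE]
2. E_y = 39/5  [DA ∥ EF ∩ AF ∥ DE]
   → E = (7/5, 39/5)

E = (7/5, 39/5)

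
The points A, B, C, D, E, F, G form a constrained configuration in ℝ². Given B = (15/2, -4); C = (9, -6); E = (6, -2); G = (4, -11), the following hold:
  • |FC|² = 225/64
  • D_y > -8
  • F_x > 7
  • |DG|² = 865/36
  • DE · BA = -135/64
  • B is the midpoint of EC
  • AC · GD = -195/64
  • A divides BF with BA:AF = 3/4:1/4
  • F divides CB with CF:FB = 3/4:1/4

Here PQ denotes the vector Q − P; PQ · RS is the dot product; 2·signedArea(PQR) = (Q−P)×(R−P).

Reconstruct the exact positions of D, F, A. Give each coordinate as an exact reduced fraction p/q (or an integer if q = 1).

1. F_x = 63/8  [F divides CB with CF:FB = 3/4:1/4]
2. F_y = -9/2  [F divides CB with CF:FB = 3/4:1/4]
   → F = (63/8, -9/2)
3. A_x = 249/32  [A divides BF with BA:AF = 3/4:1/4]
4. A_y = -35/8  [A divides BF with BA:AF = 3/4:1/4]
   → A = (249/32, -35/8)
5. D_x = 41/6  [line -9/32·x + 3/8·y + 291/64 = 0 ∩ |DG|² = 865/36]
6. D_y = -7  [line -9/32·x + 3/8·y + 291/64 = 0 ∩ |DG|² = 865/36]
   → D = (41/6, -7)

A = (249/32, -35/8)
D = (41/6, -7)
F = (63/8, -9/2)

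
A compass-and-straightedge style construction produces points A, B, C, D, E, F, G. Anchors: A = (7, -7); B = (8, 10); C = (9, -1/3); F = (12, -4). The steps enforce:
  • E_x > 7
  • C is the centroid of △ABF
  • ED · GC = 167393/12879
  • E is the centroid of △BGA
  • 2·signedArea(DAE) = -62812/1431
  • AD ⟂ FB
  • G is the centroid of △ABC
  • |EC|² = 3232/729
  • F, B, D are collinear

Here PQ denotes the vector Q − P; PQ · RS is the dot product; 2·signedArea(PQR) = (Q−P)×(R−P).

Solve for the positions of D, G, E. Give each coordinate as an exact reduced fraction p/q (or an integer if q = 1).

D = (658/53, -289/53)
E = (23/3, 35/27)
G = (8, 8/9)

1. D_x = 658/53  [F, B, D are collinear ∩ AD ⟂ FB]
2. D_y = -289/53  [F, B, D are collinear ∩ AD ⟂ FB]
   → D = (658/53, -289/53)
3. G_x = 8  [G is the centroid of △ABC]
4. G_y = 8/9  [G is the centroid of △ABC]
   → G = (8, 8/9)
5. E_x = 23/3  [E is the centroid of △BGA]
6. E_y = 35/27  [E is the centroid of △BGA]
   → E = (23/3, 35/27)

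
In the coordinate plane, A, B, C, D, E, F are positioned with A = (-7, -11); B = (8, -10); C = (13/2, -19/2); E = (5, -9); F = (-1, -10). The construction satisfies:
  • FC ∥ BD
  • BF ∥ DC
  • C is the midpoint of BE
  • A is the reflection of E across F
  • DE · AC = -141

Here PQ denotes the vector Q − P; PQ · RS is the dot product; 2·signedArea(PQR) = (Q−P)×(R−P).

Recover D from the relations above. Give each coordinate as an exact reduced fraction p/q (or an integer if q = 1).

1. D_x = 31/2  [BF ∥ DC ∩ FC ∥ BD]
2. D_y = -19/2  [BF ∥ DC ∩ FC ∥ BD]
   → D = (31/2, -19/2)

D = (31/2, -19/2)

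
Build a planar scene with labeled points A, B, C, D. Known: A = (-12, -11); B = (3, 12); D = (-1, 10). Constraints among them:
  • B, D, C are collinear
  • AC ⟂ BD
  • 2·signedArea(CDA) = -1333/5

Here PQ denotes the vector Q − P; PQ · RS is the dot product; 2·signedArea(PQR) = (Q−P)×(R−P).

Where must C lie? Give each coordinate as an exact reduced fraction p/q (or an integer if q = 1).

C = (-91/5, 7/5)

1. C_x = -91/5  [B, D, C are collinear ∩ AC ⟂ BD]
2. C_y = 7/5  [B, D, C are collinear ∩ AC ⟂ BD]
   → C = (-91/5, 7/5)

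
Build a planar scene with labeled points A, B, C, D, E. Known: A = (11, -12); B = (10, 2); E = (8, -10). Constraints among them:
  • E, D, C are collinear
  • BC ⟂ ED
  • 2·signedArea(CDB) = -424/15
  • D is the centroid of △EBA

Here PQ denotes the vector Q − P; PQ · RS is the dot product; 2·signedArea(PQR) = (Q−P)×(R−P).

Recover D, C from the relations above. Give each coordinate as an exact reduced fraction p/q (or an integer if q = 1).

C = (66/5, 2/5)
D = (29/3, -20/3)

1. D_x = 29/3  [D is the centroid of △EBA]
2. D_y = -20/3  [D is the centroid of △EBA]
   → D = (29/3, -20/3)
3. C_x = 66/5  [E, D, C are collinear ∩ BC ⟂ ED]
4. C_y = 2/5  [E, D, C are collinear ∩ BC ⟂ ED]
   → C = (66/5, 2/5)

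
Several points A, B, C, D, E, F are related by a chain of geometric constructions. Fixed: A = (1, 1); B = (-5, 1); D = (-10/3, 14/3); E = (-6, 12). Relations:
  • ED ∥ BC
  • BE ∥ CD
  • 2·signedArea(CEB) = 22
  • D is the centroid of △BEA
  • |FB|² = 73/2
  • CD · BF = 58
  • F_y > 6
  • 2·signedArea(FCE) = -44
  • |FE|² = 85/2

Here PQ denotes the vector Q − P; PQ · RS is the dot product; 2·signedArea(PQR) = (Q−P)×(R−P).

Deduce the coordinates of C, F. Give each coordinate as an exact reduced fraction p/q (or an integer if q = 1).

1. C_x = -7/3  [BE ∥ CD ∩ ED ∥ BC]
2. C_y = -19/3  [BE ∥ CD ∩ ED ∥ BC]
   → C = (-7/3, -19/3)
3. F_x = -5/2  [2·signedArea(FCE) = -44 ∩ CD · BF = 58]
4. F_y = 13/2  [2·signedArea(FCE) = -44 ∩ CD · BF = 58]
   → F = (-5/2, 13/2)

C = (-7/3, -19/3)
F = (-5/2, 13/2)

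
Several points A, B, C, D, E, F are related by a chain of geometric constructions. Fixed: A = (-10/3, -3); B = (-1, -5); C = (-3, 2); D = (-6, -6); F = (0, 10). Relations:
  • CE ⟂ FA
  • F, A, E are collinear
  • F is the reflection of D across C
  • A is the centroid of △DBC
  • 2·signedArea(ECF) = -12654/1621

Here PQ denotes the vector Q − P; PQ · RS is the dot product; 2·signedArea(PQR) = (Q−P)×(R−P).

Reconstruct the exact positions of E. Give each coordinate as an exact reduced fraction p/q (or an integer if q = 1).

E = (-3420/1621, 2872/1621)

1. E_x = -3420/1621  [F, A, E are collinear ∩ CE ⟂ FA]
2. E_y = 2872/1621  [F, A, E are collinear ∩ CE ⟂ FA]
   → E = (-3420/1621, 2872/1621)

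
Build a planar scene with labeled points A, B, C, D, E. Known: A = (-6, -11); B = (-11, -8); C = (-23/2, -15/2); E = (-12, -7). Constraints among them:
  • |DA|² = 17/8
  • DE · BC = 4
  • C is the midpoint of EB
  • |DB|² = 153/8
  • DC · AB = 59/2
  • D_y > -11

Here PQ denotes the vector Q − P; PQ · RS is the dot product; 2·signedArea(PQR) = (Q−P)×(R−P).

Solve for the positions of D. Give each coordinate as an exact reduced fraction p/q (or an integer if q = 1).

1. D_x = -29/4  [DE · BC = 4 ∩ DC · AB = 59/2]
2. D_y = -41/4  [DE · BC = 4 ∩ DC · AB = 59/2]
   → D = (-29/4, -41/4)

D = (-29/4, -41/4)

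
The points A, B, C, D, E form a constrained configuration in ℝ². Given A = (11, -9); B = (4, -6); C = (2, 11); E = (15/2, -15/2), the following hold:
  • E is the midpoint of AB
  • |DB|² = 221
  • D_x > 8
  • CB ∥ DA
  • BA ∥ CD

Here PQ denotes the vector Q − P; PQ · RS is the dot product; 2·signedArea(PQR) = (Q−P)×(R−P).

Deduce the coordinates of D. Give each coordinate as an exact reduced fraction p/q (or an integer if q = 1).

D = (9, 8)

1. D_x = 9  [CB ∥ DA ∩ BA ∥ CD]
2. D_y = 8  [CB ∥ DA ∩ BA ∥ CD]
   → D = (9, 8)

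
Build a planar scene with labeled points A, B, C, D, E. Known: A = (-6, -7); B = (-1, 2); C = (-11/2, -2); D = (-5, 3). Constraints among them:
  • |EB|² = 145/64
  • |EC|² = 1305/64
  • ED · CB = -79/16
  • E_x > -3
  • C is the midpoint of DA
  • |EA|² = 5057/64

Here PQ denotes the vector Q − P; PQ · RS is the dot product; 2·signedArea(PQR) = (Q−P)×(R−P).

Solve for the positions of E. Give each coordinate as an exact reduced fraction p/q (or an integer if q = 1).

1. E_x = -17/8  [line -9/2·x + -4·y + -89/16 = 0 ∩ |EB|² = 145/64]
2. E_y = 1  [line -9/2·x + -4·y + -89/16 = 0 ∩ |EB|² = 145/64]
   → E = (-17/8, 1)

E = (-17/8, 1)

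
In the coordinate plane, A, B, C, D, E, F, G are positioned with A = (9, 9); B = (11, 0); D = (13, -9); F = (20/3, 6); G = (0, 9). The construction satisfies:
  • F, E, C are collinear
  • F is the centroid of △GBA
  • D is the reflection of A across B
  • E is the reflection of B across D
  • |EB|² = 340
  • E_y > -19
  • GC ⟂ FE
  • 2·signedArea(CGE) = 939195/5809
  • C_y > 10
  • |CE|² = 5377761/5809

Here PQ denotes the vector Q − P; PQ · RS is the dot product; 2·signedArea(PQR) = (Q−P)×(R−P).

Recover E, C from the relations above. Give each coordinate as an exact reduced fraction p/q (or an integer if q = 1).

1. E_x = 15  [E is the reflection of B across D]
2. E_y = -18  [E is the reflection of B across D]
   → E = (15, -18)
3. C_x = 29160/5809  [F, E, C are collinear ∩ GC ⟂ FE]
4. C_y = 62406/5809  [F, E, C are collinear ∩ GC ⟂ FE]
   → C = (29160/5809, 62406/5809)

C = (29160/5809, 62406/5809)
E = (15, -18)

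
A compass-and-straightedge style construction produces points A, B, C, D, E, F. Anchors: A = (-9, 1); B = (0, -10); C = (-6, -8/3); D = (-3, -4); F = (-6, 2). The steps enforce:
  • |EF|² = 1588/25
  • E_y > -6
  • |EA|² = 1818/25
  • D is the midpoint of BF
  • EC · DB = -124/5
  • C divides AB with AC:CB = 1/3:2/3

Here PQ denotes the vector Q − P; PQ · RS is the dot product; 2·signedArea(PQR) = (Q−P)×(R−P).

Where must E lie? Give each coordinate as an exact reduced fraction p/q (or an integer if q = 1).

E = (-18/5, -28/5)

1. E_x = -18/5  [line -3·x + 6·y + 114/5 = 0 ∩ |EA|² = 1818/25]
2. E_y = -28/5  [line -3·x + 6·y + 114/5 = 0 ∩ |EA|² = 1818/25]
   → E = (-18/5, -28/5)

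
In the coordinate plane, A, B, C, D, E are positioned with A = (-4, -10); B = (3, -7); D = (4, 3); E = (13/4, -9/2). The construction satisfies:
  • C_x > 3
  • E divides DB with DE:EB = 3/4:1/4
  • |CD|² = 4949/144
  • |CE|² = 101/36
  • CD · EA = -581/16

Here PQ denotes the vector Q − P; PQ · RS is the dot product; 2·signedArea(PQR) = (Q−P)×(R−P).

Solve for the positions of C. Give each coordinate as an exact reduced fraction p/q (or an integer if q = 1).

1. C_x = 41/12  [line 29/4·x + 11/2·y + -147/16 = 0 ∩ |CD|² = 4949/144]
2. C_y = -17/6  [line 29/4·x + 11/2·y + -147/16 = 0 ∩ |CD|² = 4949/144]
   → C = (41/12, -17/6)

C = (41/12, -17/6)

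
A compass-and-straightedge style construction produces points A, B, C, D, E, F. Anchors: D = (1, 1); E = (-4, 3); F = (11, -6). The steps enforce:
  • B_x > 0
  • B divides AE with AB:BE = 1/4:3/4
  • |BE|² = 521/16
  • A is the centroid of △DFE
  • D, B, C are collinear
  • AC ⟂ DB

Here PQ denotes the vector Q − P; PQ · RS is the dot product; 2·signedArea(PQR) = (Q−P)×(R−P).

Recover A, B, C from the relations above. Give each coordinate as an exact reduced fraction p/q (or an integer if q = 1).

1. A_x = 8/3  [A is the centroid of △DFE]
2. A_y = -2/3  [A is the centroid of △DFE]
   → A = (8/3, -2/3)
3. B_x = 1  [B divides AE with AB:BE = 1/4:3/4]
4. B_y = 1/4  [B divides AE with AB:BE = 1/4:3/4]
   → B = (1, 1/4)
5. C_x = 1  [D, B, C are collinear ∩ AC ⟂ DB]
6. C_y = -2/3  [D, B, C are collinear ∩ AC ⟂ DB]
   → C = (1, -2/3)

A = (8/3, -2/3)
B = (1, 1/4)
C = (1, -2/3)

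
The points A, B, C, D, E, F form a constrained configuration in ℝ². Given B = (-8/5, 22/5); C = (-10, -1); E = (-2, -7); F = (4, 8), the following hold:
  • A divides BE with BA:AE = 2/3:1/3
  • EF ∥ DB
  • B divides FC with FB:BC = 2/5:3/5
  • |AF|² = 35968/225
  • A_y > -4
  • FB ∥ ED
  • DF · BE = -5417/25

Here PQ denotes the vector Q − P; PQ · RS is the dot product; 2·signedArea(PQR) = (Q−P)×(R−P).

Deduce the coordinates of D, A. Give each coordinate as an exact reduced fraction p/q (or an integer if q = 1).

1. D_x = -38/5  [EF ∥ DB ∩ FB ∥ ED]
2. D_y = -53/5  [EF ∥ DB ∩ FB ∥ ED]
   → D = (-38/5, -53/5)
3. A_x = -28/15  [A divides BE with BA:AE = 2/3:1/3]
4. A_y = -16/5  [A divides BE with BA:AE = 2/3:1/3]
   → A = (-28/15, -16/5)

A = (-28/15, -16/5)
D = (-38/5, -53/5)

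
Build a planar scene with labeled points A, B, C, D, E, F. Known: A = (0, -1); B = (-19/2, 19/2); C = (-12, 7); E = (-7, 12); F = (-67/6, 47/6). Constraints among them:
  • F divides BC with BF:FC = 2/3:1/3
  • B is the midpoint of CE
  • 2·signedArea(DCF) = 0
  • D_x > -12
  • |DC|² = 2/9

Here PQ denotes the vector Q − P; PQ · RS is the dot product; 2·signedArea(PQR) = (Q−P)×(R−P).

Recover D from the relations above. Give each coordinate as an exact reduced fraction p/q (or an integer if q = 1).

D = (-35/3, 22/3)

1. D_x = -35/3  [line -5/6·x + 5/6·y + -95/6 = 0 ∩ |DC|² = 2/9]
2. D_y = 22/3  [line -5/6·x + 5/6·y + -95/6 = 0 ∩ |DC|² = 2/9]
   → D = (-35/3, 22/3)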